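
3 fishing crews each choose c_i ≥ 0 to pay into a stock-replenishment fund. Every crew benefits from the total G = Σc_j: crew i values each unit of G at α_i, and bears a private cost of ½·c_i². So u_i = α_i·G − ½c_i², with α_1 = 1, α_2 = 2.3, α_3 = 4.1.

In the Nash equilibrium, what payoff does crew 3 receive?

Crew i's FOC: ∂u_i/∂c_i = α_i − c_i = 0, so c_i* = α_i.
NE contributions = (1, 2.3, 4.1); G = 7.4.
u_3 = α_3·G − ½·(c_3)² = 4.1·7.4 − ½·4.1² = 21.935.

21.935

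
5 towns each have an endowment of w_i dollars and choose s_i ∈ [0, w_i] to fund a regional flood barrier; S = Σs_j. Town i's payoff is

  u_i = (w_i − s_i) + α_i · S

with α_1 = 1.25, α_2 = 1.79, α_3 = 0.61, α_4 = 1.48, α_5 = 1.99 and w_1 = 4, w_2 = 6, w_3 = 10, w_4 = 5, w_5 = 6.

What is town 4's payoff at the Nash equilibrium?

∂u_i/∂s_i = α_i − 1, so town i contributes w_i if α_i > 1, else 0.
α_i > 1 for i ∈ {1, 2, 4, 5}; NE contributions (4, 6, 0, 5, 6), S = 21.
u_4 = (5 − 5) + 1.48·21 = 31.08.

31.08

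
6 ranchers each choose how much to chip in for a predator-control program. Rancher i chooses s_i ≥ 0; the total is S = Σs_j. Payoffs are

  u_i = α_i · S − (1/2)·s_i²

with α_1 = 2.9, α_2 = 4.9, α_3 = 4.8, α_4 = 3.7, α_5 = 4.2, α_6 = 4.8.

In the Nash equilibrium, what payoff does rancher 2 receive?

111.965

Rancher i's FOC: ∂u_i/∂s_i = α_i − s_i = 0, so s_i* = α_i.
NE contributions = (2.9, 4.9, 4.8, 3.7, 4.2, 4.8); S = 25.3.
u_2 = α_2·S − ½·(s_2)² = 4.9·25.3 − ½·4.9² = 111.965.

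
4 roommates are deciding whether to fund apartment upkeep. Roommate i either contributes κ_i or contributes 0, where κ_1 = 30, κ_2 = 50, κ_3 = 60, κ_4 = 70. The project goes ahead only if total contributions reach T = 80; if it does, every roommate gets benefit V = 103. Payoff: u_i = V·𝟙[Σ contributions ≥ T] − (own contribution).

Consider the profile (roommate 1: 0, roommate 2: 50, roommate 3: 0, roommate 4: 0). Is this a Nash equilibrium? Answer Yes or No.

Total = 50 < 80: not provided.
Roommate 1 (pledges 0, payoff 0): pledging 30 → total 80, payoff 73. Profitable deviation.

No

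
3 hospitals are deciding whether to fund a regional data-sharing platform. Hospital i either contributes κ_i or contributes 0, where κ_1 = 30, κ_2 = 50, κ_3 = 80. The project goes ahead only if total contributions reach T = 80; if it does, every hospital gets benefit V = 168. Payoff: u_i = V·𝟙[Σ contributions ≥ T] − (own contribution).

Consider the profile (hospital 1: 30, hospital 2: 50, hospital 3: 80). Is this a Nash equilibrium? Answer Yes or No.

No

Total = 160 ≥ 80: provided.
Hospital 1 (pledges 30, payoff 138): dropping to 0 → total 130, payoff 168. Profitable deviation.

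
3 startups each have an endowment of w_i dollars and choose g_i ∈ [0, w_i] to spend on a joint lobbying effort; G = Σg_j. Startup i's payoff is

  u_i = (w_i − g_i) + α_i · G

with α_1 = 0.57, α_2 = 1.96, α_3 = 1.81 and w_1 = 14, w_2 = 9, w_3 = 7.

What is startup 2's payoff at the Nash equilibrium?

∂u_i/∂g_i = α_i − 1, so startup i contributes w_i if α_i > 1, else 0.
α_i > 1 for i ∈ {2, 3}; NE contributions (0, 9, 7), G = 16.
u_2 = (9 − 9) + 1.96·16 = 31.36.

31.36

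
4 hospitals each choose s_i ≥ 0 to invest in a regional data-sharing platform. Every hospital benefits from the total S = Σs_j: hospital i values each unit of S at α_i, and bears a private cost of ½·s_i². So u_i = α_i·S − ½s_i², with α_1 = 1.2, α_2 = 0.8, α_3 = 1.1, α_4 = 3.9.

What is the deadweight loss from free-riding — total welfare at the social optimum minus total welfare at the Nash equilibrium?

58.25

Hospital i's FOC: ∂u_i/∂s_i = α_i − s_i = 0, so s_i* = α_i.
NE contributions = (1.2, 0.8, 1.1, 3.9); S = 7.
W^NE = (Σα)·S − ½Σα_i² = 7² − ½·18.5 = 39.75.
Planner sets s_i = Σα_j = 7 for every i, so S^SO = 4·7 = 28.
W^SO = (Σα)·S^SO − ½·4·(Σα)² = (4/2)·7² = 98.
Deadweight loss = W^SO − W^NE = 58.25.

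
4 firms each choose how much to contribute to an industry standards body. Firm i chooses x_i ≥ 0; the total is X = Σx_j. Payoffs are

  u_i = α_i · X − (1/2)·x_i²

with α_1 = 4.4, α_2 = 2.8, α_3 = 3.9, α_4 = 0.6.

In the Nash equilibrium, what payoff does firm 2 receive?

Firm i's FOC: ∂u_i/∂x_i = α_i − x_i = 0, so x_i* = α_i.
NE contributions = (4.4, 2.8, 3.9, 0.6); X = 11.7.
u_2 = α_2·X − ½·(x_2)² = 2.8·11.7 − ½·2.8² = 28.84.

28.84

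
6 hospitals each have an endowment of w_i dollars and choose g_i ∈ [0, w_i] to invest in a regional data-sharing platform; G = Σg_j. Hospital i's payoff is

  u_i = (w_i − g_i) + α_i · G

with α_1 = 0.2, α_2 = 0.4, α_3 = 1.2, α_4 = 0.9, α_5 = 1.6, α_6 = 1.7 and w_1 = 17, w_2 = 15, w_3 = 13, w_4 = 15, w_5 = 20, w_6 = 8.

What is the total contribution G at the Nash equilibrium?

∂u_i/∂g_i = α_i − 1, so hospital i contributes w_i if α_i > 1, else 0.
α_i > 1 for i ∈ {3, 5, 6}; NE contributions (0, 0, 13, 0, 20, 8), G = 41.

41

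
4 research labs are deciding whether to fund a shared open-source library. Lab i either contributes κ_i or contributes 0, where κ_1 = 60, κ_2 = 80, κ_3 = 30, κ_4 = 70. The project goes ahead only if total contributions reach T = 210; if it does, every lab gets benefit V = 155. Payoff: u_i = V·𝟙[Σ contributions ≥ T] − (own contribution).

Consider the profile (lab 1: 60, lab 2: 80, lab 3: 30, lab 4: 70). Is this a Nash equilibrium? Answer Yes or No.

No

Total = 240 ≥ 210: provided.
Lab 1 (pledges 60, payoff 95): dropping to 0 → total 180, payoff 0. No gain.
Lab 2 (pledges 80, payoff 75): dropping to 0 → total 160, payoff 0. No gain.
Lab 3 (pledges 30, payoff 125): dropping to 0 → total 210, payoff 155. Profitable deviation.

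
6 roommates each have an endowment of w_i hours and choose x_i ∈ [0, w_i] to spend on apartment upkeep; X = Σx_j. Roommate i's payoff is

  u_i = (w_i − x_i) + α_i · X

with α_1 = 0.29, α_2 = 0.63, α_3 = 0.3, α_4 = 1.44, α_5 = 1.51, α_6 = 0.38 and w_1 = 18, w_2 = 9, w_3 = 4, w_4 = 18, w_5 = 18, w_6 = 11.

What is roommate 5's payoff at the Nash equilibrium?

∂u_i/∂x_i = α_i − 1, so roommate i contributes w_i if α_i > 1, else 0.
α_i > 1 for i ∈ {4, 5}; NE contributions (0, 0, 0, 18, 18, 0), X = 36.
u_5 = (18 − 18) + 1.51·36 = 54.36.

54.36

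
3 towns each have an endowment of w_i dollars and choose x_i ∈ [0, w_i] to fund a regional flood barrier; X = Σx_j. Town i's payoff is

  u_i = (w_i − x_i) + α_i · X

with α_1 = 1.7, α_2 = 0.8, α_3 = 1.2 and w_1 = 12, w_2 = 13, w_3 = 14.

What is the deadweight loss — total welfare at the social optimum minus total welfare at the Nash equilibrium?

35.1

∂u_i/∂x_i = α_i − 1, so town i contributes w_i if α_i > 1, else 0.
α_i > 1 for i ∈ {1, 3}; NE contributions (12, 0, 14), X = 26.
W^NE = Σw_i − X^NE + (Σα_i)·X^NE = 39 + 2.7·26 = 109.2.
Planner: ∂(Σu_j)/∂x_i = Σα_j − 1 = 2.7 > 0, so everyone contributes w_i; X^SO = 39, W^SO = 39 + 2.7·39 = 144.3.
Deadweight loss = 35.1.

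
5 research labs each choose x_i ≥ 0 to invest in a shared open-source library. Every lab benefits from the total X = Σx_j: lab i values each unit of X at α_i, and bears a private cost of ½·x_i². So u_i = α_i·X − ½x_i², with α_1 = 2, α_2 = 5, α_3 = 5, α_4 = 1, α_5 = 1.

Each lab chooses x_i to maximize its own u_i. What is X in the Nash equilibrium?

Lab i's FOC: ∂u_i/∂x_i = α_i − x_i = 0, so x_i* = α_i.
NE contributions = (2, 5, 5, 1, 1); X = 14.

14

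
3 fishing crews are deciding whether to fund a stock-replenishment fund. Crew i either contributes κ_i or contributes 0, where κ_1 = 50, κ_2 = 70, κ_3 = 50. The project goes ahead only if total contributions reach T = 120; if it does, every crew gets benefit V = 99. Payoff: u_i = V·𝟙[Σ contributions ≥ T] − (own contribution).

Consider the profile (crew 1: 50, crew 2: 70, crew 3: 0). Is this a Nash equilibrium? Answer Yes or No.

Total = 120 ≥ 120: provided.
Crew 1 (pledges 50, payoff 49): dropping to 0 → total 70, payoff 0. No gain.
Crew 2 (pledges 70, payoff 29): dropping to 0 → total 50, payoff 0. No gain.
Crew 3 (pledges 0, payoff 99): pledging 50 → total 170, payoff 49. No gain.

Yes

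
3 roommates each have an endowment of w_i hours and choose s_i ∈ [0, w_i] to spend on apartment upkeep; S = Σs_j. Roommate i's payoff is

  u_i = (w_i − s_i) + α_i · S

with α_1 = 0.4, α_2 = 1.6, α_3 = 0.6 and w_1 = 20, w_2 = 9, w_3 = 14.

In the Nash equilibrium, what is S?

9

∂u_i/∂s_i = α_i − 1, so roommate i contributes w_i if α_i > 1, else 0.
α_i > 1 for i ∈ {2}; NE contributions (0, 9, 0), S = 9.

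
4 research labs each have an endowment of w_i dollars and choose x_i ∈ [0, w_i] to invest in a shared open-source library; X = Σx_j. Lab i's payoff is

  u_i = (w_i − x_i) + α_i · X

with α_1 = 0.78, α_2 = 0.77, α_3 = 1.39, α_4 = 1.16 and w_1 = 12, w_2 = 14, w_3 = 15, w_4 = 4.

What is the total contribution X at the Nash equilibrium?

19

∂u_i/∂x_i = α_i − 1, so lab i contributes w_i if α_i > 1, else 0.
α_i > 1 for i ∈ {3, 4}; NE contributions (0, 0, 15, 4), X = 19.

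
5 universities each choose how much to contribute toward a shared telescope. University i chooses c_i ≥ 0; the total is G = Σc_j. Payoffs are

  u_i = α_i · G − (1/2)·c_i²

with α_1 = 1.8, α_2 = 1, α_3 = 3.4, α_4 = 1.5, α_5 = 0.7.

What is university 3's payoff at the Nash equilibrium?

22.78

University i's FOC: ∂u_i/∂c_i = α_i − c_i = 0, so c_i* = α_i.
NE contributions = (1.8, 1, 3.4, 1.5, 0.7); G = 8.4.
u_3 = α_3·G − ½·(c_3)² = 3.4·8.4 − ½·3.4² = 22.78.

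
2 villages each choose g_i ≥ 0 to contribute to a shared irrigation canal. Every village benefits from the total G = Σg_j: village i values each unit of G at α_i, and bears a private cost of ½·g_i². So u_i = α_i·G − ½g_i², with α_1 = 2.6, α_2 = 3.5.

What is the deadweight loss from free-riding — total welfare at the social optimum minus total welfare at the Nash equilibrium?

9.505

Village i's FOC: ∂u_i/∂g_i = α_i − g_i = 0, so g_i* = α_i.
NE contributions = (2.6, 3.5); G = 6.1.
W^NE = (Σα)·G − ½Σα_i² = 6.1² − ½·19.01 = 27.705.
Planner sets g_i = Σα_j = 6.1 for every i, so G^SO = 2·6.1 = 12.2.
W^SO = (Σα)·G^SO − ½·2·(Σα)² = (2/2)·6.1² = 37.21.
Deadweight loss = W^SO − W^NE = 9.505.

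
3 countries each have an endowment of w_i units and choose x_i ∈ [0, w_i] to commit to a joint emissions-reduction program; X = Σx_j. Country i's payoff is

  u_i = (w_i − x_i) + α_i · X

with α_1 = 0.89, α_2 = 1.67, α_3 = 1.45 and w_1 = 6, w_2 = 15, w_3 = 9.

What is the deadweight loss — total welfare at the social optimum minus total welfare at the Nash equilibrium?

∂u_i/∂x_i = α_i − 1, so country i contributes w_i if α_i > 1, else 0.
α_i > 1 for i ∈ {2, 3}; NE contributions (0, 15, 9), X = 24.
W^NE = Σw_i − X^NE + (Σα_i)·X^NE = 30 + 3.01·24 = 102.24.
Planner: ∂(Σu_j)/∂x_i = Σα_j − 1 = 3.01 > 0, so everyone contributes w_i; X^SO = 30, W^SO = 30 + 3.01·30 = 120.3.
Deadweight loss = 18.06.

18.06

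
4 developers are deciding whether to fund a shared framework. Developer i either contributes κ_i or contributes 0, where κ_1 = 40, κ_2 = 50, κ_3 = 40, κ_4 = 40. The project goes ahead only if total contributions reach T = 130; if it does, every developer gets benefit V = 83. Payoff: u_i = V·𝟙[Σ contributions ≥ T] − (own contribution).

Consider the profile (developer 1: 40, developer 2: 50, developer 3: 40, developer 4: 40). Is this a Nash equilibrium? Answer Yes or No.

No

Total = 170 ≥ 130: provided.
Developer 1 (pledges 40, payoff 43): dropping to 0 → total 130, payoff 83. Profitable deviation.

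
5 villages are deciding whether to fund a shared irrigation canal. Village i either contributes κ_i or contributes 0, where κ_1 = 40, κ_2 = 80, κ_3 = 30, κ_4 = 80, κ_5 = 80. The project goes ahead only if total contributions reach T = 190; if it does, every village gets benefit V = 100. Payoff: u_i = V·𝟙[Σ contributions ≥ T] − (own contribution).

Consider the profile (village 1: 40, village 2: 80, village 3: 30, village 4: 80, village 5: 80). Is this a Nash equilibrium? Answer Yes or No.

Total = 310 ≥ 190: provided.
Village 1 (pledges 40, payoff 60): dropping to 0 → total 270, payoff 100. Profitable deviation.

No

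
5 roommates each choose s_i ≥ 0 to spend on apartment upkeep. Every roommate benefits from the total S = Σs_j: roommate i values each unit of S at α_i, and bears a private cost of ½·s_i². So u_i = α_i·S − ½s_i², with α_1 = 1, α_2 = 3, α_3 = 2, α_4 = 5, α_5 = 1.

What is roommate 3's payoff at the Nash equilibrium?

Roommate i's FOC: ∂u_i/∂s_i = α_i − s_i = 0, so s_i* = α_i.
NE contributions = (1, 3, 2, 5, 1); S = 12.
u_3 = α_3·S − ½·(s_3)² = 2·12 − ½·2² = 22.

22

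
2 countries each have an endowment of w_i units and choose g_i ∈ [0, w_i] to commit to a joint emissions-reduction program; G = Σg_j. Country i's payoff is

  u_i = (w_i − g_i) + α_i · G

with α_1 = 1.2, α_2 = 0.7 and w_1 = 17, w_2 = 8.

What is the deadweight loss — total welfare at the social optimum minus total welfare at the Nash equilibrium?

∂u_i/∂g_i = α_i − 1, so country i contributes w_i if α_i > 1, else 0.
α_i > 1 for i ∈ {1}; NE contributions (17, 0), G = 17.
W^NE = Σw_i − G^NE + (Σα_i)·G^NE = 25 + 0.9·17 = 40.3.
Planner: ∂(Σu_j)/∂g_i = Σα_j − 1 = 0.9 > 0, so everyone contributes w_i; G^SO = 25, W^SO = 25 + 0.9·25 = 47.5.
Deadweight loss = 7.2.

7.2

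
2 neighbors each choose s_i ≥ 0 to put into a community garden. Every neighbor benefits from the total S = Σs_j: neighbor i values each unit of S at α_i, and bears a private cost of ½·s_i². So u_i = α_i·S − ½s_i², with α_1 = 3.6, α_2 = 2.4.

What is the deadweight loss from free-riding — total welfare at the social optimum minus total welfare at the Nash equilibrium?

Neighbor i's FOC: ∂u_i/∂s_i = α_i − s_i = 0, so s_i* = α_i.
NE contributions = (3.6, 2.4); S = 6.
W^NE = (Σα)·S − ½Σα_i² = 6² − ½·18.72 = 26.64.
Planner sets s_i = Σα_j = 6 for every i, so S^SO = 2·6 = 12.
W^SO = (Σα)·S^SO − ½·2·(Σα)² = (2/2)·6² = 36.
Deadweight loss = W^SO − W^NE = 9.36.

9.36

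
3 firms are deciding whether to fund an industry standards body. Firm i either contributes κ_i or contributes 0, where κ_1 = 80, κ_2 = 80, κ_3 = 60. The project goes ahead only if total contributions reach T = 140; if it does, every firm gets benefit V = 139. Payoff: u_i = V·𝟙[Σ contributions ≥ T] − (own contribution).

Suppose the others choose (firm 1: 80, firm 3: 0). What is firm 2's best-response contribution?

80

Others' total = 80. Contributing 80 brings total to 160 ≥ 140: gain V − κ_2 = 59.
Best response: 80.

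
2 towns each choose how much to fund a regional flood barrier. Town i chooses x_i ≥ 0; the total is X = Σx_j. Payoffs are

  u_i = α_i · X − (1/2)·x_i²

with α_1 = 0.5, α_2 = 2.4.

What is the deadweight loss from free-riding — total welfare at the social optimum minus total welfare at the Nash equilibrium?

3.005

Town i's FOC: ∂u_i/∂x_i = α_i − x_i = 0, so x_i* = α_i.
NE contributions = (0.5, 2.4); X = 2.9.
W^NE = (Σα)·X − ½Σα_i² = 2.9² − ½·6.01 = 5.405.
Planner sets x_i = Σα_j = 2.9 for every i, so X^SO = 2·2.9 = 5.8.
W^SO = (Σα)·X^SO − ½·2·(Σα)² = (2/2)·2.9² = 8.41.
Deadweight loss = W^SO − W^NE = 3.005.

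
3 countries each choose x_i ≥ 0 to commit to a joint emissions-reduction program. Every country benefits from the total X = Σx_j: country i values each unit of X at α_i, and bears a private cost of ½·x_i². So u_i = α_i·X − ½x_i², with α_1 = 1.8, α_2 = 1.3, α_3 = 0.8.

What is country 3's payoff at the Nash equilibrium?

Country i's FOC: ∂u_i/∂x_i = α_i − x_i = 0, so x_i* = α_i.
NE contributions = (1.8, 1.3, 0.8); X = 3.9.
u_3 = α_3·X − ½·(x_3)² = 0.8·3.9 − ½·0.8² = 2.8.

2.8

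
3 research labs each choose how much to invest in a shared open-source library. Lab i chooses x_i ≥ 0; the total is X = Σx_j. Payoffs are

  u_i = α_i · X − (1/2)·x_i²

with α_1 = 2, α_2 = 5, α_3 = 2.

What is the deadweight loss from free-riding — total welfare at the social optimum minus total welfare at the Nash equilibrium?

57

Lab i's FOC: ∂u_i/∂x_i = α_i − x_i = 0, so x_i* = α_i.
NE contributions = (2, 5, 2); X = 9.
W^NE = (Σα)·X − ½Σα_i² = 9² − ½·33 = 64.5.
Planner sets x_i = Σα_j = 9 for every i, so X^SO = 3·9 = 27.
W^SO = (Σα)·X^SO − ½·3·(Σα)² = (3/2)·9² = 121.5.
Deadweight loss = W^SO − W^NE = 57.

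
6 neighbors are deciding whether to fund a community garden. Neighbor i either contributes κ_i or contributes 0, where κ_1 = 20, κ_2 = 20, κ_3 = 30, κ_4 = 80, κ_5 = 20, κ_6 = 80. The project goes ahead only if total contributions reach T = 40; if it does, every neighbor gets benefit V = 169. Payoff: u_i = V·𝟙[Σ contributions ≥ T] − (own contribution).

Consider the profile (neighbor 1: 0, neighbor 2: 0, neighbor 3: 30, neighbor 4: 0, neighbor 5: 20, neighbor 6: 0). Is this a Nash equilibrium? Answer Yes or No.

Yes

Total = 50 ≥ 40: provided.
Neighbor 1 (pledges 0, payoff 169): pledging 20 → total 70, payoff 149. No gain.
Neighbor 2 (pledges 0, payoff 169): pledging 20 → total 70, payoff 149. No gain.
Neighbor 3 (pledges 30, payoff 139): dropping to 0 → total 20, payoff 0. No gain.
Neighbor 4 (pledges 0, payoff 169): pledging 80 → total 130, payoff 89. No gain.
Neighbor 5 (pledges 20, payoff 149): dropping to 0 → total 30, payoff 0. No gain.
Neighbor 6 (pledges 0, payoff 169): pledging 80 → total 130, payoff 89. No gain.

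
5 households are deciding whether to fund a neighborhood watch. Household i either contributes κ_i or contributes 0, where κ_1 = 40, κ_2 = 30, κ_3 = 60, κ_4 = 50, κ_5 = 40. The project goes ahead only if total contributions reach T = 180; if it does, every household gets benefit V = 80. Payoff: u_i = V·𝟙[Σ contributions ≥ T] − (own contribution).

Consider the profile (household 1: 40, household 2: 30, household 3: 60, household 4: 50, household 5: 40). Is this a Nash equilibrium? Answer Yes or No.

Total = 220 ≥ 180: provided.
Household 1 (pledges 40, payoff 40): dropping to 0 → total 180, payoff 80. Profitable deviation.

No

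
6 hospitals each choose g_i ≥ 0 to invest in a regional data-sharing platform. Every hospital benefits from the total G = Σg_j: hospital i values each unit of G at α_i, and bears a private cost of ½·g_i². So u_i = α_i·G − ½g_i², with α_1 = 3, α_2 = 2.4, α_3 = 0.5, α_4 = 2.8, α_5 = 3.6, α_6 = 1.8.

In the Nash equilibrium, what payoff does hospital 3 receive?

6.925

Hospital i's FOC: ∂u_i/∂g_i = α_i − g_i = 0, so g_i* = α_i.
NE contributions = (3, 2.4, 0.5, 2.8, 3.6, 1.8); G = 14.1.
u_3 = α_3·G − ½·(g_3)² = 0.5·14.1 − ½·0.5² = 6.925.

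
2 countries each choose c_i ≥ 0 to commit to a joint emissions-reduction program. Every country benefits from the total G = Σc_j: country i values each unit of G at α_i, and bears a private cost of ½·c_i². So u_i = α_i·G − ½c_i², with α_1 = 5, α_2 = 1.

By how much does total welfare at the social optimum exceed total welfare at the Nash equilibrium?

Country i's FOC: ∂u_i/∂c_i = α_i − c_i = 0, so c_i* = α_i.
NE contributions = (5, 1); G = 6.
W^NE = (Σα)·G − ½Σα_i² = 6² − ½·26 = 23.
Planner sets c_i = Σα_j = 6 for every i, so G^SO = 2·6 = 12.
W^SO = (Σα)·G^SO − ½·2·(Σα)² = (2/2)·6² = 36.
Deadweight loss = W^SO − W^NE = 13.

13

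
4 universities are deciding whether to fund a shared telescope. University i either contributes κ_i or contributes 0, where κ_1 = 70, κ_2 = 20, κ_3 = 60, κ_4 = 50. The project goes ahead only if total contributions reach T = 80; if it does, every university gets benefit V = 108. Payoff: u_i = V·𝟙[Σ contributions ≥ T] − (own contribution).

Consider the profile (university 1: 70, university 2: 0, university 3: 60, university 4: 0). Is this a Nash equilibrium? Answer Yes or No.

Total = 130 ≥ 80: provided.
University 1 (pledges 70, payoff 38): dropping to 0 → total 60, payoff 0. No gain.
University 2 (pledges 0, payoff 108): pledging 20 → total 150, payoff 88. No gain.
University 3 (pledges 60, payoff 48): dropping to 0 → total 70, payoff 0. No gain.
University 4 (pledges 0, payoff 108): pledging 50 → total 180, payoff 58. No gain.

Yes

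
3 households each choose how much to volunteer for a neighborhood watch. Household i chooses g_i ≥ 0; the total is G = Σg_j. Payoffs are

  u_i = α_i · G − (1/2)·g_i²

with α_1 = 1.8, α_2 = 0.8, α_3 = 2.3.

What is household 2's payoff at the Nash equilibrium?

Household i's FOC: ∂u_i/∂g_i = α_i − g_i = 0, so g_i* = α_i.
NE contributions = (1.8, 0.8, 2.3); G = 4.9.
u_2 = α_2·G − ½·(g_2)² = 0.8·4.9 − ½·0.8² = 3.6.

3.6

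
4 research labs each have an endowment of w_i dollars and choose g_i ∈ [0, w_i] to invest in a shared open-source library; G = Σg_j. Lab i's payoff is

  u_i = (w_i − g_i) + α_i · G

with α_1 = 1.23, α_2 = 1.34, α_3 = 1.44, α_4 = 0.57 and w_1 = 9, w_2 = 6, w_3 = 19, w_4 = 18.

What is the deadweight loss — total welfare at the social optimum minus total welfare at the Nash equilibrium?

64.44

∂u_i/∂g_i = α_i − 1, so lab i contributes w_i if α_i > 1, else 0.
α_i > 1 for i ∈ {1, 2, 3}; NE contributions (9, 6, 19, 0), G = 34.
W^NE = Σw_i − G^NE + (Σα_i)·G^NE = 52 + 3.58·34 = 173.72.
Planner: ∂(Σu_j)/∂g_i = Σα_j − 1 = 3.58 > 0, so everyone contributes w_i; G^SO = 52, W^SO = 52 + 3.58·52 = 238.16.
Deadweight loss = 64.44.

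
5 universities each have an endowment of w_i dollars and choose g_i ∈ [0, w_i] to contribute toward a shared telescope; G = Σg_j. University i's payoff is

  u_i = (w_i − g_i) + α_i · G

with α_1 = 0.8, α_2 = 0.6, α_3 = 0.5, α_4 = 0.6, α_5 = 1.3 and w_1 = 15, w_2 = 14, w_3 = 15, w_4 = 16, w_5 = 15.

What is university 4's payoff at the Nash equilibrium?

∂u_i/∂g_i = α_i − 1, so university i contributes w_i if α_i > 1, else 0.
α_i > 1 for i ∈ {5}; NE contributions (0, 0, 0, 0, 15), G = 15.
u_4 = (16 − 0) + 0.6·15 = 25.

25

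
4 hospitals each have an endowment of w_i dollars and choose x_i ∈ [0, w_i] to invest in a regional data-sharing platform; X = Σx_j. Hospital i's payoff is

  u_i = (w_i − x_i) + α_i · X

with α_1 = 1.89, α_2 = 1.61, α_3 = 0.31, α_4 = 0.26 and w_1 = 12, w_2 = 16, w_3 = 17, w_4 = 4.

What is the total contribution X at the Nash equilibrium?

∂u_i/∂x_i = α_i − 1, so hospital i contributes w_i if α_i > 1, else 0.
α_i > 1 for i ∈ {1, 2}; NE contributions (12, 16, 0, 0), X = 28.

28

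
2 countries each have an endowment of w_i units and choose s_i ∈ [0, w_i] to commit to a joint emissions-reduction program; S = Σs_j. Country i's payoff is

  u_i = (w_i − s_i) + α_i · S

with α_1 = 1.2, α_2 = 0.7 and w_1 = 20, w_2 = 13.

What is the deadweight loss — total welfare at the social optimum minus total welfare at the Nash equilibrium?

11.7

∂u_i/∂s_i = α_i − 1, so country i contributes w_i if α_i > 1, else 0.
α_i > 1 for i ∈ {1}; NE contributions (20, 0), S = 20.
W^NE = Σw_i − S^NE + (Σα_i)·S^NE = 33 + 0.9·20 = 51.
Planner: ∂(Σu_j)/∂s_i = Σα_j − 1 = 0.9 > 0, so everyone contributes w_i; S^SO = 33, W^SO = 33 + 0.9·33 = 62.7.
Deadweight loss = 11.7.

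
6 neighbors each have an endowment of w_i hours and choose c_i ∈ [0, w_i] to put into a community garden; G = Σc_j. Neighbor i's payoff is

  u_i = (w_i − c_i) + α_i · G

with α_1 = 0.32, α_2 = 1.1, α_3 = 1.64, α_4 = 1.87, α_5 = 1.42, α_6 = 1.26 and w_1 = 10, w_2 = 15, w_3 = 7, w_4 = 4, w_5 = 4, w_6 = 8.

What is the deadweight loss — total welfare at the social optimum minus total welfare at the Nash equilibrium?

66.1

∂u_i/∂c_i = α_i − 1, so neighbor i contributes w_i if α_i > 1, else 0.
α_i > 1 for i ∈ {2, 3, 4, 5, 6}; NE contributions (0, 15, 7, 4, 4, 8), G = 38.
W^NE = Σw_i − G^NE + (Σα_i)·G^NE = 48 + 6.61·38 = 299.18.
Planner: ∂(Σu_j)/∂c_i = Σα_j − 1 = 6.61 > 0, so everyone contributes w_i; G^SO = 48, W^SO = 48 + 6.61·48 = 365.28.
Deadweight loss = 66.1.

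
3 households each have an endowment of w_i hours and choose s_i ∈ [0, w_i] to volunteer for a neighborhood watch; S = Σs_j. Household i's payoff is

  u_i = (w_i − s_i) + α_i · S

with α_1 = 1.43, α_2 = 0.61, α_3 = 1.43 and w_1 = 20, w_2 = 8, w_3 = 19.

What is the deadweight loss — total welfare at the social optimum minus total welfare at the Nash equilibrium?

19.76

∂u_i/∂s_i = α_i − 1, so household i contributes w_i if α_i > 1, else 0.
α_i > 1 for i ∈ {1, 3}; NE contributions (20, 0, 19), S = 39.
W^NE = Σw_i − S^NE + (Σα_i)·S^NE = 47 + 2.47·39 = 143.33.
Planner: ∂(Σu_j)/∂s_i = Σα_j − 1 = 2.47 > 0, so everyone contributes w_i; S^SO = 47, W^SO = 47 + 2.47·47 = 163.09.
Deadweight loss = 19.76.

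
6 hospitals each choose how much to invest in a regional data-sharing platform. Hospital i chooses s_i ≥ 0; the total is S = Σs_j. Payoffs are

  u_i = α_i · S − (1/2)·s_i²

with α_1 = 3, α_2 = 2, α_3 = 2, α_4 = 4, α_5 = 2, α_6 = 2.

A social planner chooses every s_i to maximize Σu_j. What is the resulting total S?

90

Planner FOC: ∂(Σu_j)/∂s_i = (Σα_j) − s_i = 0, so s_i^SO = Σα_j = 15 for every i; S^SO = 90.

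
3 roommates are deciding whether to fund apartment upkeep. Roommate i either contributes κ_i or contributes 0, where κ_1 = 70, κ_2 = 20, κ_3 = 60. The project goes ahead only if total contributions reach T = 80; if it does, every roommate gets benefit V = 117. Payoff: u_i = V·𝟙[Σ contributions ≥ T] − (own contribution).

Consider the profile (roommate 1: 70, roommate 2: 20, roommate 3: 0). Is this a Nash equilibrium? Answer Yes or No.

Total = 90 ≥ 80: provided.
Roommate 1 (pledges 70, payoff 47): dropping to 0 → total 20, payoff 0. No gain.
Roommate 2 (pledges 20, payoff 97): dropping to 0 → total 70, payoff 0. No gain.
Roommate 3 (pledges 0, payoff 117): pledging 60 → total 150, payoff 57. No gain.

Yes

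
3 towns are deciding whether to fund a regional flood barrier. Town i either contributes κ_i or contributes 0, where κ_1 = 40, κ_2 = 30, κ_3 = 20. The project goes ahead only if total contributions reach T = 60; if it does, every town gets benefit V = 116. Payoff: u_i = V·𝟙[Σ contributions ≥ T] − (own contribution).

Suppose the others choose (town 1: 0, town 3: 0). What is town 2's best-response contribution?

0

Others' total = 0. Even contributing 30 gives 30 < 60: no benefit either way.
Best response: 0.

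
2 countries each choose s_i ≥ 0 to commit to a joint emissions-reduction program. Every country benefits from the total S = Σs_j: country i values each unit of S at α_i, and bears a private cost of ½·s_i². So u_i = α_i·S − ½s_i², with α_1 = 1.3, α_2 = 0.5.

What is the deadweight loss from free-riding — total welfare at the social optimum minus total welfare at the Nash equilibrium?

0.97

Country i's FOC: ∂u_i/∂s_i = α_i − s_i = 0, so s_i* = α_i.
NE contributions = (1.3, 0.5); S = 1.8.
W^NE = (Σα)·S − ½Σα_i² = 1.8² − ½·1.94 = 2.27.
Planner sets s_i = Σα_j = 1.8 for every i, so S^SO = 2·1.8 = 3.6.
W^SO = (Σα)·S^SO − ½·2·(Σα)² = (2/2)·1.8² = 3.24.
Deadweight loss = W^SO − W^NE = 0.97.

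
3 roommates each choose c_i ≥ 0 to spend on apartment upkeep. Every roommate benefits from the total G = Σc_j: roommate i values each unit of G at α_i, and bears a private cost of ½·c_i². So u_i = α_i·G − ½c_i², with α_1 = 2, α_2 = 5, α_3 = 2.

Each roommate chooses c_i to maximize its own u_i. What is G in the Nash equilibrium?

Roommate i's FOC: ∂u_i/∂c_i = α_i − c_i = 0, so c_i* = α_i.
NE contributions = (2, 5, 2); G = 9.

9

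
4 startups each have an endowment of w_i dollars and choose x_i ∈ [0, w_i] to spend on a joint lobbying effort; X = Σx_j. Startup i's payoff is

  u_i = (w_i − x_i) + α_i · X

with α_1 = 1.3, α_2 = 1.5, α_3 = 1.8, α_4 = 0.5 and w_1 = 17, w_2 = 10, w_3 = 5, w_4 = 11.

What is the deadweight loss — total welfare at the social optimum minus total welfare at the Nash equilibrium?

45.1

∂u_i/∂x_i = α_i − 1, so startup i contributes w_i if α_i > 1, else 0.
α_i > 1 for i ∈ {1, 2, 3}; NE contributions (17, 10, 5, 0), X = 32.
W^NE = Σw_i − X^NE + (Σα_i)·X^NE = 43 + 4.1·32 = 174.2.
Planner: ∂(Σu_j)/∂x_i = Σα_j − 1 = 4.1 > 0, so everyone contributes w_i; X^SO = 43, W^SO = 43 + 4.1·43 = 219.3.
Deadweight loss = 45.1.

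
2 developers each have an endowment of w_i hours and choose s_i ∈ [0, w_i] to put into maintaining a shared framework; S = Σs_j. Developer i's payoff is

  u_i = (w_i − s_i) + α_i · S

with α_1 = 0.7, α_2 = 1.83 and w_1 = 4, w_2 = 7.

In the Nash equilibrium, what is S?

∂u_i/∂s_i = α_i − 1, so developer i contributes w_i if α_i > 1, else 0.
α_i > 1 for i ∈ {2}; NE contributions (0, 7), S = 7.

7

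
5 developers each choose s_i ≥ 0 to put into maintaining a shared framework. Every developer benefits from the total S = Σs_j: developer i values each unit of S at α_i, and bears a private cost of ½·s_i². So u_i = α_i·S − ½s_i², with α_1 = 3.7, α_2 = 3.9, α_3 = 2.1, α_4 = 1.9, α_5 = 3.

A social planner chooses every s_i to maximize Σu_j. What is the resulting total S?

73

Planner FOC: ∂(Σu_j)/∂s_i = (Σα_j) − s_i = 0, so s_i^SO = Σα_j = 14.6 for every i; S^SO = 73.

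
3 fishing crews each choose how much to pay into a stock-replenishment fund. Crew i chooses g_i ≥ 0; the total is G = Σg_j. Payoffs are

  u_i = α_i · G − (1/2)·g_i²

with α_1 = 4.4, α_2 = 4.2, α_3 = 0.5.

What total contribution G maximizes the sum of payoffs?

27.3

Planner FOC: ∂(Σu_j)/∂g_i = (Σα_j) − g_i = 0, so g_i^SO = Σα_j = 9.1 for every i; G^SO = 27.3.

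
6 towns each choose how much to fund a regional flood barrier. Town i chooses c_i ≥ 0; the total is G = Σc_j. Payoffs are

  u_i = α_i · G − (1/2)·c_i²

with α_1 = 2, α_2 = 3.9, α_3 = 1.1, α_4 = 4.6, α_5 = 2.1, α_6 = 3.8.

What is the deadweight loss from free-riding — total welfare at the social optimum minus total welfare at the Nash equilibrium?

Town i's FOC: ∂u_i/∂c_i = α_i − c_i = 0, so c_i* = α_i.
NE contributions = (2, 3.9, 1.1, 4.6, 2.1, 3.8); G = 17.5.
W^NE = (Σα)·G − ½Σα_i² = 17.5² − ½·60.43 = 276.035.
Planner sets c_i = Σα_j = 17.5 for every i, so G^SO = 6·17.5 = 105.
W^SO = (Σα)·G^SO − ½·6·(Σα)² = (6/2)·17.5² = 918.75.
Deadweight loss = W^SO − W^NE = 642.715.

642.715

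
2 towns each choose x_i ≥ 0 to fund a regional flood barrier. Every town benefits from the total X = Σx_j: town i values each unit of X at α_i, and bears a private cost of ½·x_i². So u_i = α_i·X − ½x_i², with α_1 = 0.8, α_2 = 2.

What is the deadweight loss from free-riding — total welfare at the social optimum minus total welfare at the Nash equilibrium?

Town i's FOC: ∂u_i/∂x_i = α_i − x_i = 0, so x_i* = α_i.
NE contributions = (0.8, 2); X = 2.8.
W^NE = (Σα)·X − ½Σα_i² = 2.8² − ½·4.64 = 5.52.
Planner sets x_i = Σα_j = 2.8 for every i, so X^SO = 2·2.8 = 5.6.
W^SO = (Σα)·X^SO − ½·2·(Σα)² = (2/2)·2.8² = 7.84.
Deadweight loss = W^SO − W^NE = 2.32.

2.32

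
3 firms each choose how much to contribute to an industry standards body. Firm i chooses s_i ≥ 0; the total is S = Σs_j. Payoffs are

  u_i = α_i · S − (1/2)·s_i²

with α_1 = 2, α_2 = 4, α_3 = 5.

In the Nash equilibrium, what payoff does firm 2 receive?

36

Firm i's FOC: ∂u_i/∂s_i = α_i − s_i = 0, so s_i* = α_i.
NE contributions = (2, 4, 5); S = 11.
u_2 = α_2·S − ½·(s_2)² = 4·11 − ½·4² = 36.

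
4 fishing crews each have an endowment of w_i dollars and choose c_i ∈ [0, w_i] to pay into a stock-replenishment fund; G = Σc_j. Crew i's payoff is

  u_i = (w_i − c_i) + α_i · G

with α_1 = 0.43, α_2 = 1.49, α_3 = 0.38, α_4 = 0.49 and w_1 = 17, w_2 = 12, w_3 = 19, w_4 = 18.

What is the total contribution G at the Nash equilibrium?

∂u_i/∂c_i = α_i − 1, so crew i contributes w_i if α_i > 1, else 0.
α_i > 1 for i ∈ {2}; NE contributions (0, 12, 0, 0), G = 12.

12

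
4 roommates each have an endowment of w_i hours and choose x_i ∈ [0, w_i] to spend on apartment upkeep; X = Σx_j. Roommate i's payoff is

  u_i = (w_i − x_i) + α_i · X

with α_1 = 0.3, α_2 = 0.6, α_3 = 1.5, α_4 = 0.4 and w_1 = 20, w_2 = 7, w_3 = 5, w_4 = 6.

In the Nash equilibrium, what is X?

5

∂u_i/∂x_i = α_i − 1, so roommate i contributes w_i if α_i > 1, else 0.
α_i > 1 for i ∈ {3}; NE contributions (0, 0, 5, 0), X = 5.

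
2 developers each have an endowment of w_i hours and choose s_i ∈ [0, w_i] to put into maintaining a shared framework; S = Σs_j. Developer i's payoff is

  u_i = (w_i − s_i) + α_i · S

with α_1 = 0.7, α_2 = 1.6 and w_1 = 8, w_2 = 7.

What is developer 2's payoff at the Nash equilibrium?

11.2

∂u_i/∂s_i = α_i − 1, so developer i contributes w_i if α_i > 1, else 0.
α_i > 1 for i ∈ {2}; NE contributions (0, 7), S = 7.
u_2 = (7 − 7) + 1.6·7 = 11.2.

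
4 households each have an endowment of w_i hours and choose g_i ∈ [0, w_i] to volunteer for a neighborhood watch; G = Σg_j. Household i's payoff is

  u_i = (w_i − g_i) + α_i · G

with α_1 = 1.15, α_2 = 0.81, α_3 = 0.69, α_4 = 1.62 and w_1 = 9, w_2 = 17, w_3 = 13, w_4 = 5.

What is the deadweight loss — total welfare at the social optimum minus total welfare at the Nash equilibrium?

∂u_i/∂g_i = α_i − 1, so household i contributes w_i if α_i > 1, else 0.
α_i > 1 for i ∈ {1, 4}; NE contributions (9, 0, 0, 5), G = 14.
W^NE = Σw_i − G^NE + (Σα_i)·G^NE = 44 + 3.27·14 = 89.78.
Planner: ∂(Σu_j)/∂g_i = Σα_j − 1 = 3.27 > 0, so everyone contributes w_i; G^SO = 44, W^SO = 44 + 3.27·44 = 187.88.
Deadweight loss = 98.1.

98.1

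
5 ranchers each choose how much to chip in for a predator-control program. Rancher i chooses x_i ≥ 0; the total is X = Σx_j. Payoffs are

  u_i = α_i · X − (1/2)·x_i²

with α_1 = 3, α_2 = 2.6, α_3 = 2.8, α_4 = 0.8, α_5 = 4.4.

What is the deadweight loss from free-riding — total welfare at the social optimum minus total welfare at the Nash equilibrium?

299.24

Rancher i's FOC: ∂u_i/∂x_i = α_i − x_i = 0, so x_i* = α_i.
NE contributions = (3, 2.6, 2.8, 0.8, 4.4); X = 13.6.
W^NE = (Σα)·X − ½Σα_i² = 13.6² − ½·43.6 = 163.16.
Planner sets x_i = Σα_j = 13.6 for every i, so X^SO = 5·13.6 = 68.
W^SO = (Σα)·X^SO − ½·5·(Σα)² = (5/2)·13.6² = 462.4.
Deadweight loss = W^SO − W^NE = 299.24.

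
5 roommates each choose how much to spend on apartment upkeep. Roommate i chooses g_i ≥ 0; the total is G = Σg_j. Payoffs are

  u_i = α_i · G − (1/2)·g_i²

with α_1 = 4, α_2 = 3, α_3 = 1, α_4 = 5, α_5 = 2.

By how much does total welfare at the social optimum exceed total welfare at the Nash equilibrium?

365

Roommate i's FOC: ∂u_i/∂g_i = α_i − g_i = 0, so g_i* = α_i.
NE contributions = (4, 3, 1, 5, 2); G = 15.
W^NE = (Σα)·G − ½Σα_i² = 15² − ½·55 = 197.5.
Planner sets g_i = Σα_j = 15 for every i, so G^SO = 5·15 = 75.
W^SO = (Σα)·G^SO − ½·5·(Σα)² = (5/2)·15² = 562.5.
Deadweight loss = W^SO − W^NE = 365.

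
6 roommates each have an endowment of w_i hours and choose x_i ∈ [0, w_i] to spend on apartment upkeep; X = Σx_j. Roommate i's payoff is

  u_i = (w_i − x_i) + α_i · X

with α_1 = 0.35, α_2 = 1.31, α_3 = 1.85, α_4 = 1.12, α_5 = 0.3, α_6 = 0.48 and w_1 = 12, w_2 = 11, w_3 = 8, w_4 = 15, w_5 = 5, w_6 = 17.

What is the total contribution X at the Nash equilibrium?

34

∂u_i/∂x_i = α_i − 1, so roommate i contributes w_i if α_i > 1, else 0.
α_i > 1 for i ∈ {2, 3, 4}; NE contributions (0, 11, 8, 15, 0, 0), X = 34.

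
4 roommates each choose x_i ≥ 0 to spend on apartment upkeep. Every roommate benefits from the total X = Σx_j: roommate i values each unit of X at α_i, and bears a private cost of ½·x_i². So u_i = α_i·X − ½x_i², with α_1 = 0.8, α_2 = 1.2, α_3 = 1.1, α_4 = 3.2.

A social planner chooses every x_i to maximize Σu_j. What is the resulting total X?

Planner FOC: ∂(Σu_j)/∂x_i = (Σα_j) − x_i = 0, so x_i^SO = Σα_j = 6.3 for every i; X^SO = 25.2.

25.2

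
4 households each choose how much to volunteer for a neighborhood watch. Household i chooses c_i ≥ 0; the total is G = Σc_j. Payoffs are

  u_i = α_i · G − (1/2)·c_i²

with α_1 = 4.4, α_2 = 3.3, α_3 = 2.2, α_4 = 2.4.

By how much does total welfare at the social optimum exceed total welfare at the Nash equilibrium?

Household i's FOC: ∂u_i/∂c_i = α_i − c_i = 0, so c_i* = α_i.
NE contributions = (4.4, 3.3, 2.2, 2.4); G = 12.3.
W^NE = (Σα)·G − ½Σα_i² = 12.3² − ½·40.85 = 130.865.
Planner sets c_i = Σα_j = 12.3 for every i, so G^SO = 4·12.3 = 49.2.
W^SO = (Σα)·G^SO − ½·4·(Σα)² = (4/2)·12.3² = 302.58.
Deadweight loss = W^SO − W^NE = 171.715.

171.715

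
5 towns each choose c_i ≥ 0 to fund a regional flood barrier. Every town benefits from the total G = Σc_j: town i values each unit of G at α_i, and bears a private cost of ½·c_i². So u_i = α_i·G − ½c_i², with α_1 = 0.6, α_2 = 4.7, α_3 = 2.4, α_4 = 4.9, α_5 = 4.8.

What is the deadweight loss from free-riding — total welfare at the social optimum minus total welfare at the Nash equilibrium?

491.77

Town i's FOC: ∂u_i/∂c_i = α_i − c_i = 0, so c_i* = α_i.
NE contributions = (0.6, 4.7, 2.4, 4.9, 4.8); G = 17.4.
W^NE = (Σα)·G − ½Σα_i² = 17.4² − ½·75.26 = 265.13.
Planner sets c_i = Σα_j = 17.4 for every i, so G^SO = 5·17.4 = 87.
W^SO = (Σα)·G^SO − ½·5·(Σα)² = (5/2)·17.4² = 756.9.
Deadweight loss = W^SO − W^NE = 491.77.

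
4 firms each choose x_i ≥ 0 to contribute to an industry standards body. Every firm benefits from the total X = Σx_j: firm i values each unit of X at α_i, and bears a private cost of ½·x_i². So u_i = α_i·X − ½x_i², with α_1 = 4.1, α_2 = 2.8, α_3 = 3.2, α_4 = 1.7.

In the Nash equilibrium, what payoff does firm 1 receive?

Firm i's FOC: ∂u_i/∂x_i = α_i − x_i = 0, so x_i* = α_i.
NE contributions = (4.1, 2.8, 3.2, 1.7); X = 11.8.
u_1 = α_1·X − ½·(x_1)² = 4.1·11.8 − ½·4.1² = 39.975.

39.975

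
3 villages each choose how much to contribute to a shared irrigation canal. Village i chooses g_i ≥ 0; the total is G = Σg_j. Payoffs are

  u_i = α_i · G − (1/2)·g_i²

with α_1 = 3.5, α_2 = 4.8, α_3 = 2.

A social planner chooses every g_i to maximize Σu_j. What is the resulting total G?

30.9

Planner FOC: ∂(Σu_j)/∂g_i = (Σα_j) − g_i = 0, so g_i^SO = Σα_j = 10.3 for every i; G^SO = 30.9.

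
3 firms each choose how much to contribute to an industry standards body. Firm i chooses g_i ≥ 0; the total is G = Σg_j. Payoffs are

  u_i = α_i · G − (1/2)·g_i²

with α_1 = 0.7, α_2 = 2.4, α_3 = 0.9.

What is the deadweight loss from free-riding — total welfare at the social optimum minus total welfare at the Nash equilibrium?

11.53

Firm i's FOC: ∂u_i/∂g_i = α_i − g_i = 0, so g_i* = α_i.
NE contributions = (0.7, 2.4, 0.9); G = 4.
W^NE = (Σα)·G − ½Σα_i² = 4² − ½·7.06 = 12.47.
Planner sets g_i = Σα_j = 4 for every i, so G^SO = 3·4 = 12.
W^SO = (Σα)·G^SO − ½·3·(Σα)² = (3/2)·4² = 24.
Deadweight loss = W^SO − W^NE = 11.53.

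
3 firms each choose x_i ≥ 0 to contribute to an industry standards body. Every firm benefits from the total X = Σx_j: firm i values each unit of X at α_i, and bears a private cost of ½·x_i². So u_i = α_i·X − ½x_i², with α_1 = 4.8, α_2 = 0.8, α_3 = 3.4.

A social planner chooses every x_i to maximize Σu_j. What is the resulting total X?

27

Planner FOC: ∂(Σu_j)/∂x_i = (Σα_j) − x_i = 0, so x_i^SO = Σα_j = 9 for every i; X^SO = 27.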